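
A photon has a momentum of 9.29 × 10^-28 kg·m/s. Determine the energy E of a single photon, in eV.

1.74 eV

Since E = pc for a photon, E = 2.785 × 10^-19 J.
Converting to eV: E = 1.738 eV ≈ 1.74 eV.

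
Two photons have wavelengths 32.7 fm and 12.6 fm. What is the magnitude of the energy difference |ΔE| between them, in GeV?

0.0605 GeV

Using E = hc/λ: E₁ = 6.075e-12 J, E₂ = 1.577e-11 J.
|ΔE| = |6.075e-12 − 1.577e-11| = 9.69e-12 J = 0.0605 GeV.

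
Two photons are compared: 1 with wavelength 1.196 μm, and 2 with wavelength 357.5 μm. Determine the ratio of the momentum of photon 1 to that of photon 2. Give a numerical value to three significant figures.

p_1 = 5.540 × 10^-28 kg·m/s (from wavelength = 1.196 μm, via p = h/λ).
p_2 = 1.853 × 10^-30 kg·m/s (from wavelength = 357.5 μm, via p = h/λ).
Ratio = 5.540 × 10^-28 / 1.853 × 10^-30 = 299.

299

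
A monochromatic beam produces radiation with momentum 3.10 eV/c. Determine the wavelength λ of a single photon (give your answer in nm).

In SI units: p = 3.10 eV/c = 1.6567·10^-27 kg·m/s.
For a photon λ = h/p, so λ = 3.999·10^-7 m.
Converting to nm: λ = 399.9 nm ≈ 400 nm.

400 nm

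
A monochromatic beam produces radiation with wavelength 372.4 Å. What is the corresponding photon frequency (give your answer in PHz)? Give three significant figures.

Take c = 2.99792458 × 10^8 m/s.
First convert: λ = 372.4 Å = 3.724 × 10^-8 m.
Since f = c/λ for a photon, f = 8.050 × 10^15 Hz.
Converting to PHz: f = 8.050 PHz ≈ 8.05 PHz.

8.05 PHz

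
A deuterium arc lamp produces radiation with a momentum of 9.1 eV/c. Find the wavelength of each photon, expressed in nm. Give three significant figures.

Convert to SI: p = 9.1 eV/c = 4.8633e-27 kg·m/s.
For a photon λ = h/p, so λ = 1.362e-7 m.
Converting to nm: λ = 136.2 nm ≈ 136 nm.

136 nm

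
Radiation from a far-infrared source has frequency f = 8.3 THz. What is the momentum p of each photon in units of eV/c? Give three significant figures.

Use h = 6.62607015·10^-34 J·s, c = 2.99792458·10^8 m/s, 1 eV = 1.602176634·10^-19 J.
In SI units: f = 8.3 THz = 8.3·10^12 Hz.
Since p = hf/c for a photon, p = 1.834·10^-29 kg·m/s.
Converting to eV/c: p = 0.03433 eV/c ≈ 0.0343 eV/c.

0.0343 eV/c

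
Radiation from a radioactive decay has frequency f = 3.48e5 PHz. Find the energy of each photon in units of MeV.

1.44 MeV

First convert: f = 3.48e5 PHz = 3.48e20 Hz.
The photon relation is E = hf, giving E = 2.306e-13 J.
Converting to MeV: E = 1.439 MeV ≈ 1.44 MeV.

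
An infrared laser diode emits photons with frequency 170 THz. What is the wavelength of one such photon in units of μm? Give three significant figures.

Convert to SI: f = 170 THz = 1.7·10^14 Hz.
For a photon λ = c/f, so λ = 1.763·10^-6 m.
Converting to μm: λ = 1.763 μm ≈ 1.76 μm.

1.76 μm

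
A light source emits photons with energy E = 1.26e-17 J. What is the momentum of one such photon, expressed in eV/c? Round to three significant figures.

78.6 eV/c

For a photon p = E/c, so p = 4.203e-26 kg·m/s.
Converting to eV/c: p = 78.64 eV/c ≈ 78.6 eV/c.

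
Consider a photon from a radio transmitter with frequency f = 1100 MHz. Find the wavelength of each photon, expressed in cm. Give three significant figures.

27.3 cm

Take c = 2.99792458 × 10^8 m/s.
In SI units: f = 1100 MHz = 1.1 × 10^9 Hz.
For a photon λ = c/f, so λ = 0.2725 m.
Converting to cm: λ = 27.25 cm ≈ 27.3 cm.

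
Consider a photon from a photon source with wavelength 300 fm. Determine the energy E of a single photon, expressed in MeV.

In SI units: λ = 300 fm = 3.00·10^-13 m.
For a photon E = hc/λ, so E = 6.621·10^-13 J.
Converting to MeV: E = 4.133 MeV ≈ 4.13 MeV.

4.13 MeV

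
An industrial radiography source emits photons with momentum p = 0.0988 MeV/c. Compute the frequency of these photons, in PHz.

2.39·10^4 PHz

First convert: p = 0.0988 MeV/c = 5.2802·10^-23 kg·m/s.
The photon relation is f = pc/h, giving f = 2.389·10^19 Hz.
Converting to PHz: f = 23890 PHz ≈ 2.39·10^4 PHz.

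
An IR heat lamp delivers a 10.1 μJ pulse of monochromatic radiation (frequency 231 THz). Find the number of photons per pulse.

Per-photon energy: E = 1.531e-19 J (from frequency = 231 THz).
N = E_total / E_photon = 1.01e-5 J / 1.531e-19 J = 6.60e13.

6.60e13 photons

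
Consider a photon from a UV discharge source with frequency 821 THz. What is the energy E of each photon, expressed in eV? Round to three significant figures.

(h = 6.62607015e-34 J·s, 1 eV = 1.602176634e-19 J.)
First convert: f = 821 THz = 8.21e14 Hz.
For a photon E = hf, so E = 5.440e-19 J.
Converting to eV: E = 3.395 eV ≈ 3.40 eV.

3.40 eV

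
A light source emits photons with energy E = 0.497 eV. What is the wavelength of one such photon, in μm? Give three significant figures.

Convert to SI: E = 0.497 eV = 7.9628 × 10^-20 J.
The photon relation is λ = hc/E, giving λ = 2.495 × 10^-6 m.
Converting to μm: λ = 2.495 μm ≈ 2.49 μm.

2.49 μm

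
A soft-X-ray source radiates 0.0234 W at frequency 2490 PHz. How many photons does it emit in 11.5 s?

1.63e14 photons

Total energy: E_total = P·t = 0.0234 × 11.5 = 0.2691 J.
Per-photon energy: E = 1.650e-15 J.
N = E_total / E_photon = 1.63e14.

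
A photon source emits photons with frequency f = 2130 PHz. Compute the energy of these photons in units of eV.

In SI units: f = 2130 PHz = 2.13 × 10^18 Hz.
Apply E = hf: E = 1.411 × 10^-15 J.
Converting to eV: E = 8809 eV ≈ 8810 eV.

8810 eV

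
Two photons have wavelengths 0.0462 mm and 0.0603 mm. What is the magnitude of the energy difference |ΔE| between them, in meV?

6.28 meV

Using E = hc/λ: E₁ = 4.300e-21 J, E₂ = 3.294e-21 J.
|ΔE| = |4.300e-21 − 3.294e-21| = 1.01e-21 J = 6.28 meV.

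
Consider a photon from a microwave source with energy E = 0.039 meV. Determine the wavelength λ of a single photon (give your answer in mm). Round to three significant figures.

Take h = 6.62607015 × 10^-34 J·s, c = 2.99792458 × 10^8 m/s, 1 eV = 1.602176634 × 10^-19 J.
In SI units: E = 0.039 meV = 6.2485 × 10^-24 J.
Since λ = hc/E for a photon, λ = 0.03179 m.
Converting to mm: λ = 31.79 mm ≈ 31.8 mm.

31.8 mm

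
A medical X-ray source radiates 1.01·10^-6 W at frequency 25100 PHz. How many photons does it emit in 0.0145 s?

Total energy: E_total = P·t = 1.01·10^-6 × 0.0145 = 1.465·10^-8 J.
Per-photon energy: E = 1.663·10^-14 J.
N = E_total / E_photon = 8.81·10^5.

8.81·10^5 photons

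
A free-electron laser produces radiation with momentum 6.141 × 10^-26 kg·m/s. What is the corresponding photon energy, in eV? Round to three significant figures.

(c = 2.99792458 × 10^8 m/s, 1 eV = 1.602176634 × 10^-19 J.)
Since E = pc for a photon, E = 1.841 × 10^-17 J.
Converting to eV: E = 114.9 eV ≈ 115 eV.

115 eV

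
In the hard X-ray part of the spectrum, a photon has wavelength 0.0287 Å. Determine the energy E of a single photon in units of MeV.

0.432 MeV

(h = 6.62607015 × 10^-34 J·s, c = 2.99792458 × 10^8 m/s, 1 eV = 1.602176634 × 10^-19 J.)
Convert to SI: λ = 0.0287 Å = 2.87 × 10^-12 m.
The photon relation is E = hc/λ, giving E = 6.921 × 10^-14 J.
Converting to MeV: E = 0.4320 MeV ≈ 0.432 MeV.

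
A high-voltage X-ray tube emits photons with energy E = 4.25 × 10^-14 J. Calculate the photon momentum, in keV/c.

265 keV/c

The photon relation is p = E/c, giving p = 1.418 × 10^-22 kg·m/s.
Converting to keV/c: p = 265.3 keV/c ≈ 265 keV/c.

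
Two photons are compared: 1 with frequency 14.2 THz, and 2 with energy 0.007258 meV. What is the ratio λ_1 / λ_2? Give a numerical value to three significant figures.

λ_1 = 2.111 × 10^-5 m (from frequency = 14.2 THz, via λ = c/f).
λ_2 = 0.1708 m (from energy = 0.007258 meV, via λ = hc/E).
Ratio = 2.111 × 10^-5 / 0.1708 = 1.24 × 10^-4.

1.24 × 10^-4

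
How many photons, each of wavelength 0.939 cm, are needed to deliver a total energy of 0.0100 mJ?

Per-photon energy: E = 2.115 × 10^-23 J (from wavelength = 0.939 cm).
N = E_total / E_photon = 1.00 × 10^-5 J / 2.115 × 10^-23 J = 4.73 × 10^17.

4.73 × 10^17 photons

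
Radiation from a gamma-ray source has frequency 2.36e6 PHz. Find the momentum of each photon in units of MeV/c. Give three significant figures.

First convert: f = 2.36e6 PHz = 2.36e21 Hz.
The photon relation is p = hf/c, giving p = 5.216e-21 kg·m/s.
Converting to MeV/c: p = 9.760 MeV/c ≈ 9.76 MeV/c.

9.76 MeV/c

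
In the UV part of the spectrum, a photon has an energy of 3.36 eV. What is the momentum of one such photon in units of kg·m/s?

First convert: E = 3.36 eV = 5.3833 × 10^-19 J.
Since p = E/c for a photon, p = 1.796 × 10^-27 kg·m/s.
So p ≈ 1.80 × 10^-27 kg·m/s.

1.80 × 10^-27 kg·m/s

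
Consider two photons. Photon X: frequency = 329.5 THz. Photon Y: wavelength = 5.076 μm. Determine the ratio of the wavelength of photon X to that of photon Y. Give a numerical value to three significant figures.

λ_X = 9.098e-7 m (from frequency = 329.5 THz, via λ = c/f).
λ_Y = 5.076e-6 m (from wavelength = 5.076 μm, via λ given directly).
Ratio = 9.098e-7 / 5.076e-6 = 0.179.

0.179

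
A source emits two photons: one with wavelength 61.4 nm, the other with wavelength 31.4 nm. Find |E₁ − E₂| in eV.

Using E = hc/λ: E₁ = 3.235e-18 J, E₂ = 6.326e-18 J.
|ΔE| = |3.235e-18 − 6.326e-18| = 3.09e-18 J = 19.3 eV.

19.3 eV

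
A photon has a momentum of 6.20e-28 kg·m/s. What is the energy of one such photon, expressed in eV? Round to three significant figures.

Apply E = pc: E = 1.859e-19 J.
Converting to eV: E = 1.160 eV ≈ 1.16 eV.

1.16 eV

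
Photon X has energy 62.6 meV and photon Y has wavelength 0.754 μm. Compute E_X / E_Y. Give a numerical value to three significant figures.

0.0381

E_X = 1.003 × 10^-20 J (from energy = 62.6 meV, via E given directly).
E_Y = 2.635 × 10^-19 J (from wavelength = 0.754 μm, via E = hc/λ).
Ratio = 1.003 × 10^-20 / 2.635 × 10^-19 = 0.0381.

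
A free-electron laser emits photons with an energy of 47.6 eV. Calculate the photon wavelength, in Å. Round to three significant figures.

Convert to SI: E = 47.6 eV = 7.6264e-18 J.
Since λ = hc/E for a photon, λ = 2.605e-8 m.
Converting to Å: λ = 260.5 Å ≈ 260 Å.

260 Å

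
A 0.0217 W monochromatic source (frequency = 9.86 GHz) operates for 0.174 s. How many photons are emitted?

5.78 × 10^20 photons

Total energy: E_total = P·t = 0.0217 × 0.174 = 0.003776 J.
Per-photon energy: E = 6.533 × 10^-24 J.
N = E_total / E_photon = 5.78 × 10^20.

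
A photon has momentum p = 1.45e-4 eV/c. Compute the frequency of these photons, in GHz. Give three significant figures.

35.1 GHz

First convert: p = 1.45e-4 eV/c = 7.7492e-32 kg·m/s.
Apply f = pc/h: f = 3.506e10 Hz.
Converting to GHz: f = 35.06 GHz ≈ 35.1 GHz.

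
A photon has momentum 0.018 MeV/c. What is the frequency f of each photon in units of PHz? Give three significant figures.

Use h = 6.62607015e-34 J·s, c = 2.99792458e8 m/s, 1 eV = 1.602176634e-19 J.
In SI units: p = 0.018 MeV/c = 9.6197e-24 kg·m/s.
For a photon f = pc/h, so f = 4.352e18 Hz.
Converting to PHz: f = 4352 PHz ≈ 4350 PHz.

4350 PHz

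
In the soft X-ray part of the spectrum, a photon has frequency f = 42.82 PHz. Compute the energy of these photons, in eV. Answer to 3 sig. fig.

177 eV

Take h = 6.62607015 × 10^-34 J·s, 1 eV = 1.602176634 × 10^-19 J.
In SI units: f = 42.82 PHz = 4.282 × 10^16 Hz.
The photon relation is E = hf, giving E = 2.837 × 10^-17 J.
Converting to eV: E = 177.1 eV ≈ 177 eV.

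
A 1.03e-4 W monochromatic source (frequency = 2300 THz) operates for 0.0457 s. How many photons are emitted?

Total energy: E_total = P·t = 1.03e-4 × 0.0457 = 4.707e-6 J.
Per-photon energy: E = 1.524e-18 J.
N = E_total / E_photon = 3.09e12.

3.09e12 photons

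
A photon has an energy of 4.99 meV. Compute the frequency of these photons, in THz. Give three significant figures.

1.21 THz

Take h = 6.62607015·10^-34 J·s, 1 eV = 1.602176634·10^-19 J.
In SI units: E = 4.99 meV = 7.9949·10^-22 J.
Apply f = E/h: f = 1.207·10^12 Hz.
Converting to THz: f = 1.207 THz ≈ 1.21 THz.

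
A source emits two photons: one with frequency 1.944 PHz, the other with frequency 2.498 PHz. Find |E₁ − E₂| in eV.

Using E = hf: E₁ = 1.2881e-18 J, E₂ = 1.6552e-18 J.
|ΔE| = |1.2881e-18 − 1.6552e-18| = 3.67e-19 J = 2.29 eV.

2.29 eV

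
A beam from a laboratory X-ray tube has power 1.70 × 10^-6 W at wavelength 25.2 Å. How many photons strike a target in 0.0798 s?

Total energy: E_total = P·t = 1.70 × 10^-6 × 0.0798 = 1.357 × 10^-7 J.
Per-photon energy: E = 7.883 × 10^-17 J.
N = E_total / E_photon = 1.72 × 10^9.

1.72 × 10^9 photons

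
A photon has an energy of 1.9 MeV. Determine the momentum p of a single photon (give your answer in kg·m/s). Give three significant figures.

1.02·10^-21 kg·m/s

Take c = 2.99792458·10^8 m/s, 1 eV = 1.602176634·10^-19 J.
Convert to SI: E = 1.9 MeV = 3.0441·10^-13 J.
For a photon p = E/c, so p = 1.015·10^-21 kg·m/s.
So p ≈ 1.02·10^-21 kg·m/s.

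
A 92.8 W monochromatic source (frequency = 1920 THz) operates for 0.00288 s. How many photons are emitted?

2.10e17 photons

Total energy: E_total = P·t = 92.8 × 0.00288 = 0.2673 J.
Per-photon energy: E = 1.272e-18 J.
N = E_total / E_photon = 2.10e17.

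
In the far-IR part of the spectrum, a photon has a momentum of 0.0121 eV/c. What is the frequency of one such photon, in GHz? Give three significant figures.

2930 GHz

First convert: p = 0.0121 eV/c = 6.4666 × 10^-30 kg·m/s.
For a photon f = pc/h, so f = 2.926 × 10^12 Hz.
Converting to GHz: f = 2926 GHz ≈ 2930 GHz.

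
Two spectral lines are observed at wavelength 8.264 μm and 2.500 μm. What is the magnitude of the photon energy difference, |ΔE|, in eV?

0.346 eV

Using E = hc/λ: E₁ = 2.4037e-20 J, E₂ = 7.9458e-20 J.
|ΔE| = |2.4037e-20 − 7.9458e-20| = 5.54e-20 J = 0.346 eV.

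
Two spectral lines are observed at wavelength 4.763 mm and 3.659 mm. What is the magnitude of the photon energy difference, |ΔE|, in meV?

Using E = hc/λ: E₁ = 4.1706 × 10^-23 J, E₂ = 5.4289 × 10^-23 J.
|ΔE| = |4.1706 × 10^-23 − 5.4289 × 10^-23| = 1.26 × 10^-23 J = 0.0785 meV.

0.0785 meV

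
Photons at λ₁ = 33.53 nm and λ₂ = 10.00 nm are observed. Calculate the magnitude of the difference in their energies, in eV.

Using E = hc/λ: E₁ = 5.9244e-18 J, E₂ = 1.9864e-17 J.
|ΔE| = |5.9244e-18 − 1.9864e-17| = 1.39e-17 J = 87.0 eV.

87.0 eV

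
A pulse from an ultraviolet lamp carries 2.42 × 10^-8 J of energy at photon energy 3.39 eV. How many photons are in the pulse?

4.46 × 10^10 photons

Per-photon energy: E = 5.431 × 10^-19 J (from energy = 3.39 eV).
N = E_total / E_photon = 2.42 × 10^-8 J / 5.431 × 10^-19 J = 4.46 × 10^10.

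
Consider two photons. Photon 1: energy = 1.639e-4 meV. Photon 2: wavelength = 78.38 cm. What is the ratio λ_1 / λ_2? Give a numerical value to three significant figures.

9.65

λ_1 = 7.565 m (from energy = 1.639e-4 meV, via λ = hc/E).
λ_2 = 0.7838 m (from wavelength = 78.38 cm, via λ given directly).
Ratio = 7.565 / 0.7838 = 9.65.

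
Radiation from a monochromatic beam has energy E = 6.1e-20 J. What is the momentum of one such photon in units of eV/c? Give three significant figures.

0.381 eV/c

(c = 2.99792458e8 m/s, 1 eV = 1.602176634e-19 J.)
For a photon p = E/c, so p = 2.035e-28 kg·m/s.
Converting to eV/c: p = 0.3807 eV/c ≈ 0.381 eV/c.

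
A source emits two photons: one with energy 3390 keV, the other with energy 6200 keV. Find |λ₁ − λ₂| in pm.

Using λ = hc/E: λ₁ = 3.657 × 10^-13 m, λ₂ = 2.000 × 10^-13 m.
|Δλ| = |3.657 × 10^-13 − 2.000 × 10^-13| = 1.66 × 10^-13 m = 0.166 pm.

0.166 pm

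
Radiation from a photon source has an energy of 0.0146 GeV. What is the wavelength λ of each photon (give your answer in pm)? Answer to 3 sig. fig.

Use h = 6.62607015·10^-34 J·s, c = 2.99792458·10^8 m/s, 1 eV = 1.602176634·10^-19 J.
Convert to SI: E = 0.0146 GeV = 2.3392·10^-12 J.
Apply λ = hc/E: λ = 8.492·10^-14 m.
Converting to pm: λ = 0.08492 pm ≈ 0.0849 pm.

0.0849 pm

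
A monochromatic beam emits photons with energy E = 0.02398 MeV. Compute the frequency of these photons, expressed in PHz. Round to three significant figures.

Use h = 6.62607015 × 10^-34 J·s, 1 eV = 1.602176634 × 10^-19 J.
In SI units: E = 0.02398 MeV = 3.8420 × 10^-15 J.
Since f = E/h for a photon, f = 5.798 × 10^18 Hz.
Converting to PHz: f = 5798 PHz ≈ 5800 PHz.

5800 PHz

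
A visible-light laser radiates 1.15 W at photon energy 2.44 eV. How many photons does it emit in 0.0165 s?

4.85·10^16 photons

Total energy: E_total = P·t = 1.15 × 0.0165 = 0.01897 J.
Per-photon energy: E = 3.909·10^-19 J.
N = E_total / E_photon = 4.85·10^16.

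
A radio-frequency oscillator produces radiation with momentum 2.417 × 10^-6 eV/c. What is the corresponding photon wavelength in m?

In SI units: p = 2.417 × 10^-6 eV/c = 1.2917 × 10^-33 kg·m/s.
Since λ = h/p for a photon, λ = 0.5130 m.
So λ ≈ 0.513 m.

0.513 m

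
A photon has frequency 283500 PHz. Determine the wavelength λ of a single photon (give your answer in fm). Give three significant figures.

Convert to SI: f = 283500 PHz = 2.835 × 10^20 Hz.
Since λ = c/f for a photon, λ = 1.057 × 10^-12 m.
Converting to fm: λ = 1057 fm ≈ 1060 fm.

1060 fm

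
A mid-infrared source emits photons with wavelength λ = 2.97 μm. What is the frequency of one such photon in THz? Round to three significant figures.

In SI units: λ = 2.97 μm = 2.97e-6 m.
Apply f = c/λ: f = 1.009e14 Hz.
Converting to THz: f = 100.9 THz ≈ 101 THz.

101 THz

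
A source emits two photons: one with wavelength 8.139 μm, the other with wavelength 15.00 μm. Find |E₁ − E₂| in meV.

69.7 meV

Using E = hc/λ: E₁ = 2.4407e-20 J, E₂ = 1.3243e-20 J.
|ΔE| = |2.4407e-20 − 1.3243e-20| = 1.12e-20 J = 69.7 meV.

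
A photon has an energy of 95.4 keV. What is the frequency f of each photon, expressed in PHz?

Convert to SI: E = 95.4 keV = 1.5285 × 10^-14 J.
For a photon f = E/h, so f = 2.307 × 10^19 Hz.
Converting to PHz: f = 23070 PHz ≈ 2.31 × 10^4 PHz.

2.31 × 10^4 PHz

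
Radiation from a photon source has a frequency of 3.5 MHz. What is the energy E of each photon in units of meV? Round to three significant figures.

Use h = 6.62607015·10^-34 J·s, 1 eV = 1.602176634·10^-19 J.
In SI units: f = 3.5 MHz = 3.5·10^6 Hz.
The photon relation is E = hf, giving E = 2.319·10^-27 J.
Converting to meV: E = 1.447·10^-5 meV ≈ 1.45·10^-5 meV.

1.45·10^-5 meV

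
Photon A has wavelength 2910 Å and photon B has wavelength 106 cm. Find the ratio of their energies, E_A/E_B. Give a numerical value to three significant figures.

E_A = 6.826e-19 J (from wavelength = 2910 Å, via E = hc/λ).
E_B = 1.874e-25 J (from wavelength = 106 cm, via E = hc/λ).
Ratio = 6.826e-19 / 1.874e-25 = 3.64e6.

3.64e6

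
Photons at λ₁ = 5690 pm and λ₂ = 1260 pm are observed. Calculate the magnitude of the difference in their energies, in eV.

766 eV

Using E = hc/λ: E₁ = 3.491e-17 J, E₂ = 1.577e-16 J.
|ΔE| = |3.491e-17 − 1.577e-16| = 1.23e-16 J = 766 eV.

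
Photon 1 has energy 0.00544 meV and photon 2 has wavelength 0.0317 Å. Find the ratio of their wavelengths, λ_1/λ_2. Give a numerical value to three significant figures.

7.19·10^10

λ_1 = 0.2279 m (from energy = 0.00544 meV, via λ = hc/E).
λ_2 = 3.170·10^-12 m (from wavelength = 0.0317 Å, via λ given directly).
Ratio = 0.2279 / 3.170·10^-12 = 7.19·10^10.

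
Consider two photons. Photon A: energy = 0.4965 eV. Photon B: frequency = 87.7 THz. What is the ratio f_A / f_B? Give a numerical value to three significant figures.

1.37

f_A = 1.201 × 10^14 Hz (from energy = 0.4965 eV, via f = E/h).
f_B = 8.770 × 10^13 Hz (from frequency = 87.7 THz, via f given directly).
Ratio = 1.201 × 10^14 / 8.770 × 10^13 = 1.37.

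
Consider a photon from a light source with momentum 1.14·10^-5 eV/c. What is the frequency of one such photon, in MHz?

Use h = 6.62607015·10^-34 J·s, c = 2.99792458·10^8 m/s, 1 eV = 1.602176634·10^-19 J.
In SI units: p = 1.14·10^-5 eV/c = 6.0925·10^-33 kg·m/s.
Apply f = pc/h: f = 2.757·10^9 Hz.
Converting to MHz: f = 2757 MHz ≈ 2760 MHz.

2760 MHz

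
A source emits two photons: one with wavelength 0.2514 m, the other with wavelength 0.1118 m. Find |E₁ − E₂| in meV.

Using E = hc/λ: E₁ = 7.9015e-25 J, E₂ = 1.7768e-24 J.
|ΔE| = |7.9015e-25 − 1.7768e-24| = 9.87e-25 J = 6.16e-3 meV.

6.16e-3 meV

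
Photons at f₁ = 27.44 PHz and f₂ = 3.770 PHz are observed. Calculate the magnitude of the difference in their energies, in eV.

97.9 eV

Using E = hf: E₁ = 1.8182e-17 J, E₂ = 2.4980e-18 J.
|ΔE| = |1.8182e-17 − 2.4980e-18| = 1.57e-17 J = 97.9 eV.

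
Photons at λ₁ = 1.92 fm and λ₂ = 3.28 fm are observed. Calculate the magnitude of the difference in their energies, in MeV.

268 MeV

Using E = hc/λ: E₁ = 1.035e-10 J, E₂ = 6.056e-11 J.
|ΔE| = |1.035e-10 − 6.056e-11| = 4.29e-11 J = 268 MeV.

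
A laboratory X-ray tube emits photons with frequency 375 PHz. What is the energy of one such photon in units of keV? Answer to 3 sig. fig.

First convert: f = 375 PHz = 3.75e17 Hz.
Since E = hf for a photon, E = 2.485e-16 J.
Converting to keV: E = 1.551 keV ≈ 1.55 keV.

1.55 keV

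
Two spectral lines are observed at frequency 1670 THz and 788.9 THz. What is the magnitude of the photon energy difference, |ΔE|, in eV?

3.64 eV

Using E = hf: E₁ = 1.1066·10^-18 J, E₂ = 5.2273·10^-19 J.
|ΔE| = |1.1066·10^-18 − 5.2273·10^-19| = 5.84·10^-19 J = 3.64 eV.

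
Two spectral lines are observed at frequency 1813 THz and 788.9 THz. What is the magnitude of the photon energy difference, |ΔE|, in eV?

Using E = hf: E₁ = 1.2013e-18 J, E₂ = 5.2273e-19 J.
|ΔE| = |1.2013e-18 − 5.2273e-19| = 6.79e-19 J = 4.24 eV.

4.24 eV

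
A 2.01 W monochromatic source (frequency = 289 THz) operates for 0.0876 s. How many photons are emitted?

Total energy: E_total = P·t = 2.01 × 0.0876 = 0.1761 J.
Per-photon energy: E = 1.915·10^-19 J.
N = E_total / E_photon = 9.19·10^17.

9.19·10^17 photons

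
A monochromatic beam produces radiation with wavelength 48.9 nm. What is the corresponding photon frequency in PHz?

6.13 PHz

Use c = 2.99792458e8 m/s.
First convert: λ = 48.9 nm = 4.89e-8 m.
For a photon f = c/λ, so f = 6.131e15 Hz.
Converting to PHz: f = 6.131 PHz ≈ 6.13 PHz.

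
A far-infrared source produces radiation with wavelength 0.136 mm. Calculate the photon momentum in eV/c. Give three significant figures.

9.12e-3 eV/c

Take h = 6.62607015e-34 J·s, c = 2.99792458e8 m/s, 1 eV = 1.602176634e-19 J.
Convert to SI: λ = 0.136 mm = 1.36e-4 m.
For a photon p = h/λ, so p = 4.872e-30 kg·m/s.
Converting to eV/c: p = 0.009116 eV/c ≈ 9.12e-3 eV/c.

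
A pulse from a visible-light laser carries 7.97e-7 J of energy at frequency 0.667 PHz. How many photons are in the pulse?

1.80e12 photons

Per-photon energy: E = 4.420e-19 J (from frequency = 0.667 PHz).
N = E_total / E_photon = 7.97e-7 J / 4.420e-19 J = 1.80e12.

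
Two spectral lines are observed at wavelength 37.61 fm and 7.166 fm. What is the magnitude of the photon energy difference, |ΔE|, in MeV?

Using E = hc/λ: E₁ = 5.2817 × 10^-12 J, E₂ = 2.7720 × 10^-11 J.
|ΔE| = |5.2817 × 10^-12 − 2.7720 × 10^-11| = 2.24 × 10^-11 J = 140 MeV.

140 MeV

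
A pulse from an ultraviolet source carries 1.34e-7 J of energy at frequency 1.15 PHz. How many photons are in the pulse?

1.76e11 photons

Per-photon energy: E = 7.620e-19 J (from frequency = 1.15 PHz).
N = E_total / E_photon = 1.34e-7 J / 7.620e-19 J = 1.76e11.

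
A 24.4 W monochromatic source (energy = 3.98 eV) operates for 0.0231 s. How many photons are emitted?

8.84 × 10^17 photons

Total energy: E_total = P·t = 24.4 × 0.0231 = 0.5636 J.
Per-photon energy: E = 6.377 × 10^-19 J.
N = E_total / E_photon = 8.84 × 10^17.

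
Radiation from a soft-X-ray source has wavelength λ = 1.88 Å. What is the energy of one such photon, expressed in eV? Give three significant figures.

First convert: λ = 1.88 Å = 1.88 × 10^-10 m.
Apply E = hc/λ: E = 1.057 × 10^-15 J.
Converting to eV: E = 6595 eV ≈ 6590 eV.

6590 eV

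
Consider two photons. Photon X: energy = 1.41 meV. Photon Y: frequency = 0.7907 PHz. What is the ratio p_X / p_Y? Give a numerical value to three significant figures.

p_X = 7.535 × 10^-31 kg·m/s (from energy = 1.41 meV, via p = E/c).
p_Y = 1.748 × 10^-27 kg·m/s (from frequency = 0.7907 PHz, via p = hf/c).
Ratio = 7.535 × 10^-31 / 1.748 × 10^-27 = 4.31 × 10^-4.

4.31 × 10^-4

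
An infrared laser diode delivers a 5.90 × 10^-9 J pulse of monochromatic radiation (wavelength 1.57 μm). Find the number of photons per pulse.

4.66 × 10^10 photons

Per-photon energy: E = 1.265 × 10^-19 J (from wavelength = 1.57 μm).
N = E_total / E_photon = 5.90 × 10^-9 J / 1.265 × 10^-19 J = 4.66 × 10^10.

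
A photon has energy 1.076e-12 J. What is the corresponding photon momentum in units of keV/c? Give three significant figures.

(c = 2.99792458e8 m/s, 1 eV = 1.602176634e-19 J.)
The photon relation is p = E/c, giving p = 3.589e-21 kg·m/s.
Converting to keV/c: p = 6716 keV/c ≈ 6720 keV/c.

6720 keV/c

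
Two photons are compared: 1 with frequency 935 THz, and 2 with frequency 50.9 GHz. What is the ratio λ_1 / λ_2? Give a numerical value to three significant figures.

5.44e-5

λ_1 = 3.206e-7 m (from frequency = 935 THz, via λ = c/f).
λ_2 = 0.005890 m (from frequency = 50.9 GHz, via λ = c/f).
Ratio = 3.206e-7 / 0.005890 = 5.44e-5.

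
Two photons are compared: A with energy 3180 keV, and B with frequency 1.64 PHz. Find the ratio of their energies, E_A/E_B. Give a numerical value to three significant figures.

4.69 × 10^5

E_A = 5.095 × 10^-13 J (from energy = 3180 keV, via E given directly).
E_B = 1.087 × 10^-18 J (from frequency = 1.64 PHz, via E = hf).
Ratio = 5.095 × 10^-13 / 1.087 × 10^-18 = 4.69 × 10^5.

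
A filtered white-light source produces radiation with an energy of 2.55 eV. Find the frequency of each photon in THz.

Take h = 6.62607015 × 10^-34 J·s, 1 eV = 1.602176634 × 10^-19 J.
In SI units: E = 2.55 eV = 4.0856 × 10^-19 J.
The photon relation is f = E/h, giving f = 6.166 × 10^14 Hz.
Converting to THz: f = 616.6 THz ≈ 617 THz.

617 THz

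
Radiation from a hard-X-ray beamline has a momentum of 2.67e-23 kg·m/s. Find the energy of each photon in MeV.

0.0500 MeV

For a photon E = pc, so E = 8.004e-15 J.
Converting to MeV: E = 0.04996 MeV ≈ 0.0500 MeV.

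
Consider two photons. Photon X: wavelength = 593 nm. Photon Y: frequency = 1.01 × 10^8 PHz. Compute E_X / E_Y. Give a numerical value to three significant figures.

5.01 × 10^-9

E_X = 3.350 × 10^-19 J (from wavelength = 593 nm, via E = hc/λ).
E_Y = 6.692 × 10^-11 J (from frequency = 1.01 × 10^8 PHz, via E = hf).
Ratio = 3.350 × 10^-19 / 6.692 × 10^-11 = 5.01 × 10^-9.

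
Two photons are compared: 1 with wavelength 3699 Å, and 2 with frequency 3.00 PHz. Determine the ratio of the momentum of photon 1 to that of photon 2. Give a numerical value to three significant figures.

p_1 = 1.791e-27 kg·m/s (from wavelength = 3699 Å, via p = h/λ).
p_2 = 6.631e-27 kg·m/s (from frequency = 3.00 PHz, via p = hf/c).
Ratio = 1.791e-27 / 6.631e-27 = 0.270.

0.270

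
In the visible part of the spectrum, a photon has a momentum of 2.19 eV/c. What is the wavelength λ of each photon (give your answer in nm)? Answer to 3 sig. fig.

First convert: p = 2.19 eV/c = 1.1704e-27 kg·m/s.
For a photon λ = h/p, so λ = 5.661e-7 m.
Converting to nm: λ = 566.1 nm ≈ 566 nm.

566 nm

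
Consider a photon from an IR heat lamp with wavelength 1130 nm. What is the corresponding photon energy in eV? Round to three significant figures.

1.10 eV

Convert to SI: λ = 1130 nm = 1.13 × 10^-6 m.
Since E = hc/λ for a photon, E = 1.758 × 10^-19 J.
Converting to eV: E = 1.097 eV ≈ 1.10 eV.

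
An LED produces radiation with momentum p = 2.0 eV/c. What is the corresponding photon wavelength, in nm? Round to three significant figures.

(h = 6.62607015 × 10^-34 J·s, c = 2.99792458 × 10^8 m/s, 1 eV = 1.602176634 × 10^-19 J.)
First convert: p = 2.0 eV/c = 1.0689 × 10^-27 kg·m/s.
Since λ = h/p for a photon, λ = 6.199 × 10^-7 m.
Converting to nm: λ = 619.9 nm ≈ 620 nm.

620 nm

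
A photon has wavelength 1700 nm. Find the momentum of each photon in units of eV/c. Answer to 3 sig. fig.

0.729 eV/c

Convert to SI: λ = 1700 nm = 1.70·10^-6 m.
For a photon p = h/λ, so p = 3.898·10^-28 kg·m/s.
Converting to eV/c: p = 0.7293 eV/c ≈ 0.729 eV/c.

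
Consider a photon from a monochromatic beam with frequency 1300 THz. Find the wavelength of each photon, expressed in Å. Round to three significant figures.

2310 Å

First convert: f = 1300 THz = 1.3·10^15 Hz.
For a photon λ = c/f, so λ = 2.306·10^-7 m.
Converting to Å: λ = 2306 Å ≈ 2310 Å.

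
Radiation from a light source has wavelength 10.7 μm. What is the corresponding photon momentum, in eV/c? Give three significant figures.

(h = 6.62607015·10^-34 J·s, c = 2.99792458·10^8 m/s, 1 eV = 1.602176634·10^-19 J.)
First convert: λ = 10.7 μm = 1.07·10^-5 m.
Since p = h/λ for a photon, p = 6.193·10^-29 kg·m/s.
Converting to eV/c: p = 0.1159 eV/c ≈ 0.116 eV/c.

0.116 eV/c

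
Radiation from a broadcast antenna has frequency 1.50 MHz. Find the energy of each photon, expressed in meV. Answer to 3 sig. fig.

(h = 6.62607015e-34 J·s, 1 eV = 1.602176634e-19 J.)
In SI units: f = 1.50 MHz = 1.50e6 Hz.
Apply E = hf: E = 9.939e-28 J.
Converting to meV: E = 6.204e-6 meV ≈ 6.20e-6 meV.

6.20e-6 meV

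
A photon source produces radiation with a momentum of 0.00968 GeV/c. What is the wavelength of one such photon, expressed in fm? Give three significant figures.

In SI units: p = 0.00968 GeV/c = 5.1733e-21 kg·m/s.
Apply λ = h/p: λ = 1.281e-13 m.
Converting to fm: λ = 128.1 fm ≈ 128 fm.

128 fm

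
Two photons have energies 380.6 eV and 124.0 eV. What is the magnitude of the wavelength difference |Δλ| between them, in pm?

Using λ = hc/E: λ₁ = 3.2576 × 10^-9 m, λ₂ = 9.9987 × 10^-9 m.
|Δλ| = |3.2576 × 10^-9 − 9.9987 × 10^-9| = 6.74 × 10^-9 m = 6740 pm.

6740 pm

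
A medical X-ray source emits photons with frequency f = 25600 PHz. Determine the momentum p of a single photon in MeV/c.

0.106 MeV/c

Use h = 6.62607015 × 10^-34 J·s, c = 2.99792458 × 10^8 m/s, 1 eV = 1.602176634 × 10^-19 J.
Convert to SI: f = 25600 PHz = 2.56 × 10^19 Hz.
The photon relation is p = hf/c, giving p = 5.658 × 10^-23 kg·m/s.
Converting to MeV/c: p = 0.1059 MeV/c ≈ 0.106 MeV/c.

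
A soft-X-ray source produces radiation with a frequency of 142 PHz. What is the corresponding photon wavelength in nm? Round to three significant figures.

2.11 nm

Take c = 2.99792458e8 m/s.
In SI units: f = 142 PHz = 1.42e17 Hz.
Since λ = c/f for a photon, λ = 2.111e-9 m.
Converting to nm: λ = 2.111 nm ≈ 2.11 nm.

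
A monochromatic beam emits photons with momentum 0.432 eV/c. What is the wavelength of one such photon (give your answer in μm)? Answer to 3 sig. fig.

Take h = 6.62607015 × 10^-34 J·s, c = 2.99792458 × 10^8 m/s, 1 eV = 1.602176634 × 10^-19 J.
First convert: p = 0.432 eV/c = 2.3087 × 10^-28 kg·m/s.
For a photon λ = h/p, so λ = 2.870 × 10^-6 m.
Converting to μm: λ = 2.870 μm ≈ 2.87 μm.

2.87 μm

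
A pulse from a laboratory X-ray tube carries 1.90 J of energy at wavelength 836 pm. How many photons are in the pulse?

8.00e15 photons

Per-photon energy: E = 2.376e-16 J (from wavelength = 836 pm).
N = E_total / E_photon = 1.90 J / 2.376e-16 J = 8.00e15.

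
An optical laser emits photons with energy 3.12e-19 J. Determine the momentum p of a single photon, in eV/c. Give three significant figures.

1.95 eV/c

Use c = 2.99792458e8 m/s, 1 eV = 1.602176634e-19 J.
Apply p = E/c: p = 1.041e-27 kg·m/s.
Converting to eV/c: p = 1.947 eV/c ≈ 1.95 eV/c.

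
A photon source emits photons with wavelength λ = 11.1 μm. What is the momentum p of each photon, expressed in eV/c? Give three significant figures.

In SI units: λ = 11.1 μm = 1.11e-5 m.
For a photon p = h/λ, so p = 5.969e-29 kg·m/s.
Converting to eV/c: p = 0.1117 eV/c ≈ 0.112 eV/c.

0.112 eV/c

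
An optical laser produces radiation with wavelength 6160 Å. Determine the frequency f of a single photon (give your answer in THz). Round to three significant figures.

487 THz

Take c = 2.99792458e8 m/s.
In SI units: λ = 6160 Å = 6.16e-7 m.
Apply f = c/λ: f = 4.867e14 Hz.
Converting to THz: f = 486.7 THz ≈ 487 THz.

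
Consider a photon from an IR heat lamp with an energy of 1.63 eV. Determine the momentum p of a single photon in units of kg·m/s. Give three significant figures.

Use c = 2.99792458 × 10^8 m/s, 1 eV = 1.602176634 × 10^-19 J.
In SI units: E = 1.63 eV = 2.6115 × 10^-19 J.
The photon relation is p = E/c, giving p = 8.711 × 10^-28 kg·m/s.
So p ≈ 8.71 × 10^-28 kg·m/s.

8.71 × 10^-28 kg·m/s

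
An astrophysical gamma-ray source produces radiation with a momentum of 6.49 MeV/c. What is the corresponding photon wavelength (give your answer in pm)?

0.191 pm

First convert: p = 6.49 MeV/c = 3.4684e-21 kg·m/s.
Apply λ = h/p: λ = 1.910e-13 m.
Converting to pm: λ = 0.1910 pm ≈ 0.191 pm.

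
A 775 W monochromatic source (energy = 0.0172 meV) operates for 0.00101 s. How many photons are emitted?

Total energy: E_total = P·t = 775 × 0.00101 = 0.7828 J.
Per-photon energy: E = 2.756e-24 J.
N = E_total / E_photon = 2.84e23.

2.84e23 photons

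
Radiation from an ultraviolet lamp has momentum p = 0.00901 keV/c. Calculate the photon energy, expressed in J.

In SI units: p = 0.00901 keV/c = 4.8152 × 10^-27 kg·m/s.
Since E = pc for a photon, E = 1.444 × 10^-18 J.
So E ≈ 1.44 × 10^-18 J.

1.44 × 10^-18 J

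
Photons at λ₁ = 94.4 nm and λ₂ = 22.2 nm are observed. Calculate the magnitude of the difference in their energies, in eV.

42.7 eV

Using E = hc/λ: E₁ = 2.104e-18 J, E₂ = 8.948e-18 J.
|ΔE| = |2.104e-18 − 8.948e-18| = 6.84e-18 J = 42.7 eV.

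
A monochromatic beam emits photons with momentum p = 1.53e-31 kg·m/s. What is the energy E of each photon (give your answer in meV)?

(c = 2.99792458e8 m/s, 1 eV = 1.602176634e-19 J.)
The photon relation is E = pc, giving E = 4.587e-23 J.
Converting to meV: E = 0.2863 meV ≈ 0.286 meV.

0.286 meV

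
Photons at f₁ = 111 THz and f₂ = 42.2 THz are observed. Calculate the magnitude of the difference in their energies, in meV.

Using E = hf: E₁ = 7.355e-20 J, E₂ = 2.796e-20 J.
|ΔE| = |7.355e-20 − 2.796e-20| = 4.56e-20 J = 285 meV.

285 meV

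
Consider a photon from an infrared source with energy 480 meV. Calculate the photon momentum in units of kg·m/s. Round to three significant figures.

In SI units: E = 480 meV = 7.6904e-20 J.
The photon relation is p = E/c, giving p = 2.565e-28 kg·m/s.
So p ≈ 2.57e-28 kg·m/s.

2.57e-28 kg·m/s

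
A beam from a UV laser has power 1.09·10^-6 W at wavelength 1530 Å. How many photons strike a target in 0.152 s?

Total energy: E_total = P·t = 1.09·10^-6 × 0.152 = 1.657·10^-7 J.
Per-photon energy: E = 1.298·10^-18 J.
N = E_total / E_photon = 1.28·10^11.

1.28·10^11 photons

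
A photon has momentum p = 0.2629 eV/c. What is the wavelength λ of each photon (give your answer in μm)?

4.72 μm

Convert to SI: p = 0.2629 eV/c = 1.4050e-28 kg·m/s.
For a photon λ = h/p, so λ = 4.716e-6 m.
Converting to μm: λ = 4.716 μm ≈ 4.72 μm.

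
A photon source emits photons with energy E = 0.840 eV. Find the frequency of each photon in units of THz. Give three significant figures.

203 THz

Use h = 6.62607015e-34 J·s, 1 eV = 1.602176634e-19 J.
First convert: E = 0.840 eV = 1.3458e-19 J.
Since f = E/h for a photon, f = 2.031e14 Hz.
Converting to THz: f = 203.1 THz ≈ 203 THz.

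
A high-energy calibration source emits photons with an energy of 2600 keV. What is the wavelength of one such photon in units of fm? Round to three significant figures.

In SI units: E = 2600 keV = 4.1657e-13 J.
The photon relation is λ = hc/E, giving λ = 4.769e-13 m.
Converting to fm: λ = 476.9 fm ≈ 477 fm.

477 fm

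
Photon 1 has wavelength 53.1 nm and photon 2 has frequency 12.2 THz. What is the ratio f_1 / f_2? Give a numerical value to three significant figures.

463

f_1 = 5.646 × 10^15 Hz (from wavelength = 53.1 nm, via f = c/λ).
f_2 = 1.220 × 10^13 Hz (from frequency = 12.2 THz, via f given directly).
Ratio = 5.646 × 10^15 / 1.220 × 10^13 = 463.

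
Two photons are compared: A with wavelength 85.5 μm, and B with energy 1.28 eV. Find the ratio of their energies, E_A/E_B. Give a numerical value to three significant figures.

0.0113

E_A = 2.323·10^-21 J (from wavelength = 85.5 μm, via E = hc/λ).
E_B = 2.051·10^-19 J (from energy = 1.28 eV, via E given directly).
Ratio = 2.323·10^-21 / 2.051·10^-19 = 0.0113.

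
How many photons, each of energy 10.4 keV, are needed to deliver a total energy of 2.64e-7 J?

1.58e8 photons

Per-photon energy: E = 1.666e-15 J (from energy = 10.4 keV).
N = E_total / E_photon = 2.64e-7 J / 1.666e-15 J = 1.58e8.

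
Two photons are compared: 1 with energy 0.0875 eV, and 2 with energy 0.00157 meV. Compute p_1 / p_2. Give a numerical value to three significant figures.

p_1 = 4.676·10^-29 kg·m/s (from energy = 0.0875 eV, via p = E/c).
p_2 = 8.391·10^-34 kg·m/s (from energy = 0.00157 meV, via p = E/c).
Ratio = 4.676·10^-29 / 8.391·10^-34 = 5.57·10^4.

5.57·10^4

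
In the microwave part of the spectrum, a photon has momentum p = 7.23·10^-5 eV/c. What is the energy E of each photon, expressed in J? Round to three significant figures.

Take c = 2.99792458·10^8 m/s, 1 eV = 1.602176634·10^-19 J.
Convert to SI: p = 7.23·10^-5 eV/c = 3.8639·10^-32 kg·m/s.
Apply E = pc: E = 1.158·10^-23 J.
So E ≈ 1.16·10^-23 J.

1.16·10^-23 J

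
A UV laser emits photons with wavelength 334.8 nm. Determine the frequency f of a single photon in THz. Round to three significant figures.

Convert to SI: λ = 334.8 nm = 3.348 × 10^-7 m.
Apply f = c/λ: f = 8.954 × 10^14 Hz.
Converting to THz: f = 895.4 THz ≈ 895 THz.

895 THz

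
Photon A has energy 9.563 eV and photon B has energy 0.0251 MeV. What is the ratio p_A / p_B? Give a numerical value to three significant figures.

3.81e-4

p_A = 5.111e-27 kg·m/s (from energy = 9.563 eV, via p = E/c).
p_B = 1.341e-23 kg·m/s (from energy = 0.0251 MeV, via p = E/c).
Ratio = 5.111e-27 / 1.341e-23 = 3.81e-4.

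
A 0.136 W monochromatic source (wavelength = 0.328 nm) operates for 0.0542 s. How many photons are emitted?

Total energy: E_total = P·t = 0.136 × 0.0542 = 0.007371 J.
Per-photon energy: E = 6.056 × 10^-16 J.
N = E_total / E_photon = 1.22 × 10^13.

1.22 × 10^13 photons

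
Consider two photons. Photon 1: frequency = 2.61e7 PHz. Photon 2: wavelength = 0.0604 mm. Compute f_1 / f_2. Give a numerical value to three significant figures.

5.26e9

f_1 = 2.610e22 Hz (from frequency = 2.61e7 PHz, via f given directly).
f_2 = 4.963e12 Hz (from wavelength = 0.0604 mm, via f = c/λ).
Ratio = 2.610e22 / 4.963e12 = 5.26e9.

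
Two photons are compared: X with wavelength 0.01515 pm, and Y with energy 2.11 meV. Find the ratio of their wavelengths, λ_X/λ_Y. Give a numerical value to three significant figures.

2.58 × 10^-11

λ_X = 1.515 × 10^-14 m (from wavelength = 0.01515 pm, via λ given directly).
λ_Y = 5.876 × 10^-4 m (from energy = 2.11 meV, via λ = hc/E).
Ratio = 1.515 × 10^-14 / 5.876 × 10^-4 = 2.58 × 10^-11.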